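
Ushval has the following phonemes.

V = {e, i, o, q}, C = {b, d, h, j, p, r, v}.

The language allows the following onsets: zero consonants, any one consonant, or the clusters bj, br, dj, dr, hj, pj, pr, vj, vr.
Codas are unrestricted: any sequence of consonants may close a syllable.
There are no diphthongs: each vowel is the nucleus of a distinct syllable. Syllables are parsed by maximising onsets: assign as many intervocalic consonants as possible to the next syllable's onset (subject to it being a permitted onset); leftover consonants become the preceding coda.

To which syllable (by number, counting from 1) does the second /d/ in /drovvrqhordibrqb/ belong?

4

Nuclei (vowels): o, q, o, i, q → 5 syllables.
V1 /o/ – V2 /q/: /vvr/ — longest licit onset from the right is /vr/, leaving /v/ as coda.
V2 /q/ – V3 /o/: /h/ is a single consonant, so it becomes the next onset.
V3 /o/ – V4 /i/: /rd/ splits as /r/ + /d/ (/d/ is the longest suffix that is a licit onset).
V4 /i/ – V5 /q/: /br/ — entire cluster is a permitted onset → onset /br/, coda ∅.
So the parse is drov.vrq.hor.di.brqb.
The second /d/ is in the onset of syllable 4 (/di/).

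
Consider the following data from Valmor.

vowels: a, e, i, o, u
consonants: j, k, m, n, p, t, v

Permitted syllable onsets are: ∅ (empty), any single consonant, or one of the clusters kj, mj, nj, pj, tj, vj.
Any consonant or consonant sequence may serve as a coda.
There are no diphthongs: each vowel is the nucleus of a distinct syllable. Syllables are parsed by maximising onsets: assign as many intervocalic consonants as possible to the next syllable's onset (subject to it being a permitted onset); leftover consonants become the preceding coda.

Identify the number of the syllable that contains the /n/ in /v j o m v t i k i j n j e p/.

4

Vowels present: o, i, i, e; each is a nucleus, giving 4 syllables.
σ1/σ2 boundary: /mvt/ — longest licit onset from the right is /t/, leaving /mv/ as coda.
σ2/σ3 boundary: just /k/ — single C goes to the following onset.
σ3/σ4 boundary: /jnj/ — longest licit onset from the right is /nj/, leaving /j/ as coda.
Putting it together: vjomv.ti.kij.njep.
The /n/ is in the onset of syllable 4 (/njep/).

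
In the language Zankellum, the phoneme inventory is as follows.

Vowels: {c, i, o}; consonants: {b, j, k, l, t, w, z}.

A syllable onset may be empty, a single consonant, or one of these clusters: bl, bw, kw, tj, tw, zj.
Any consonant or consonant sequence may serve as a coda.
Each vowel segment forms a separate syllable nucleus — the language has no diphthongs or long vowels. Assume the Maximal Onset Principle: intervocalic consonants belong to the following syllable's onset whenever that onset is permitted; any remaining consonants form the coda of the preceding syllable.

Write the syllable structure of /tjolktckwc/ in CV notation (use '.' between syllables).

CCVCC.CV.CCV

Nuclei (vowels): o, c, c → 3 syllables.
Between /o/ (V1) and /c/ (V2): /lkt/ splits as /lk/ + /t/ (/t/ is the longest suffix that is a licit onset).
Between /c/ (V2) and /c/ (V3): cluster /kw/ — /kw/ is itself a permitted onset, so the whole cluster goes right; preceding coda = ∅.
Result: tjolk.tc.kwc.
Mapping each syllable to C/V: /tjolk/ → CCVCC, /tc/ → CV, /kwc/ → CCV.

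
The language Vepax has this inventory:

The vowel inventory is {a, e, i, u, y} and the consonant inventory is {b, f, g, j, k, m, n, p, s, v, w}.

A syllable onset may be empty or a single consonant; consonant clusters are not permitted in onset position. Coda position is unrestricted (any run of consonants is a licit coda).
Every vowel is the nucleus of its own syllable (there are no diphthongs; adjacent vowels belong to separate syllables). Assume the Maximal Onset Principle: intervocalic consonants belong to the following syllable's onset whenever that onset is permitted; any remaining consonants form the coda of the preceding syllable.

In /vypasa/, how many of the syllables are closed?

Vowels present: y, a, a; each is a nucleus, giving 3 syllables.
σ1/σ2 boundary: /p/ → onset of the next syllable (single consonants are always licit onsets).
σ2/σ3 boundary: just /s/ — single C goes to the following onset.
Putting it together: vy.pa.sa.
Classifying each syllable: /vy/ (open), /pa/ (open), /sa/ (open).
Closed syllables: 0.

0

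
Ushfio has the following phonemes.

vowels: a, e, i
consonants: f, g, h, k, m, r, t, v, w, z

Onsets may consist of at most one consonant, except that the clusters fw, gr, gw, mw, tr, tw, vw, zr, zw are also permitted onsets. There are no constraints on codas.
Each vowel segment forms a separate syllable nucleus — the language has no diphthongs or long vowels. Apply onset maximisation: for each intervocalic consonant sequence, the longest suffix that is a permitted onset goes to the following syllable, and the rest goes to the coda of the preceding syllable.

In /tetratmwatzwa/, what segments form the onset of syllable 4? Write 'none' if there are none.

zw

The vowels are e, a, a, a — 4 nuclei, so 4 syllables.
V1 /e/ – V2 /a/: cluster /tr/ — /tr/ is itself a permitted onset, so the whole cluster goes right; preceding coda = ∅.
V2 /a/ – V3 /a/: /tmw/ — longest licit onset from the right is /mw/, leaving /t/ as coda.
V3 /a/ – V4 /a/: /tzw/ — longest licit onset from the right is /zw/, leaving /t/ as coda.
So the parse is te.trat.mwat.zwa.
Syllable 4 is /zwa/: onset /zw/, nucleus /a/, coda ∅.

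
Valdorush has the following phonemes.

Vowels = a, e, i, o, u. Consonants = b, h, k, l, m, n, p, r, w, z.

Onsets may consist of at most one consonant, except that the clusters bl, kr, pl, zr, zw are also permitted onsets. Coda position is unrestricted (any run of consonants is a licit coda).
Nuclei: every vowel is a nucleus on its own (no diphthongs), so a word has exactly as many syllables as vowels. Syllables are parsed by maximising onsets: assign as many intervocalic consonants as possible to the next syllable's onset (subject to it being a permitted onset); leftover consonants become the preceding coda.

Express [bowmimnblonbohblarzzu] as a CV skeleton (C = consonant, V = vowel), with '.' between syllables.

Vowels present: o, i, o, o, a, u; each is a nucleus, giving 6 syllables.
σ1/σ2 boundary: /wm/; trying suffixes from longest down, /m/ is the first permitted one, so coda /w/ | onset /m/.
σ2/σ3 boundary: cluster /mnbl/ — the longest permitted-onset suffix is /bl/; onset = /bl/, preceding coda = /mn/.
σ3/σ4 boundary: /nb/; trying suffixes from longest down, /b/ is the first permitted one, so coda /n/ | onset /b/.
σ4/σ5 boundary: /hbl/ — longest licit onset from the right is /bl/, leaving /h/ as coda.
σ5/σ6 boundary: cluster /rzz/ — the longest permitted-onset suffix is /z/; onset = /z/, preceding coda = /rz/.
So the parse is bow.mimn.blon.boh.blarz.zu.
Mapping each syllable to C/V: /bow/ → CVC, /mimn/ → CVCC, /blon/ → CCVC, /boh/ → CVC, /blarz/ → CCVCC, /zu/ → CV.

CVC.CVCC.CCVC.CVC.CCVCC.CV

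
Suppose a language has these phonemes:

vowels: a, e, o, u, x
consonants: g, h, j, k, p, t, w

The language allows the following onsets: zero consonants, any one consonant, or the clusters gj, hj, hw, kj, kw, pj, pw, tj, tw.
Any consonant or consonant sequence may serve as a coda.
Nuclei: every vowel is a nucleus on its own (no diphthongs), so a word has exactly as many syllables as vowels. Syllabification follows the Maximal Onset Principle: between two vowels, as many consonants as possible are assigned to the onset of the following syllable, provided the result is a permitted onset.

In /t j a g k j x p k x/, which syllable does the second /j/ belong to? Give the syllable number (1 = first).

Nuclei (vowels): a, x, x → 3 syllables.
V1 /a/ – V2 /x/: cluster /gkj/ — the longest permitted-onset suffix is /kj/; onset = /kj/, preceding coda = /g/.
V2 /x/ – V3 /x/: /pk/; trying suffixes from longest down, /k/ is the first permitted one, so coda /p/ | onset /k/.
Putting it together: tjag.kjxp.kx.
The second /j/ is in the onset of syllable 2 (/kjxp/).

2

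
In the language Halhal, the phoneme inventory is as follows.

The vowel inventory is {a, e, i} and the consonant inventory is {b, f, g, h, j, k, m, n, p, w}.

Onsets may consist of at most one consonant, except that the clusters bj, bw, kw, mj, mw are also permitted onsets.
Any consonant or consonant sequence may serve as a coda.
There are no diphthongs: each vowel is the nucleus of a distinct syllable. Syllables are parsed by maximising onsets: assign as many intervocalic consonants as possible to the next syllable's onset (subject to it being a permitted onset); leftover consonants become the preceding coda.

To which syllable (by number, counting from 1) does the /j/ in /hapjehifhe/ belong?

Nuclei (vowels): a, e, i, e → 4 syllables.
/a…e/ gap (V1→V2): /pj/ — longest licit onset from the right is /j/, leaving /p/ as coda.
/e…i/ gap (V2→V3): /h/ is a single consonant, so it becomes the next onset.
/i…e/ gap (V3→V4): /fh/ splits as /f/ + /h/ (/h/ is the longest suffix that is a licit onset).
Result: hap.je.hif.he.
The /j/ is in the onset of syllable 2 (/je/).

2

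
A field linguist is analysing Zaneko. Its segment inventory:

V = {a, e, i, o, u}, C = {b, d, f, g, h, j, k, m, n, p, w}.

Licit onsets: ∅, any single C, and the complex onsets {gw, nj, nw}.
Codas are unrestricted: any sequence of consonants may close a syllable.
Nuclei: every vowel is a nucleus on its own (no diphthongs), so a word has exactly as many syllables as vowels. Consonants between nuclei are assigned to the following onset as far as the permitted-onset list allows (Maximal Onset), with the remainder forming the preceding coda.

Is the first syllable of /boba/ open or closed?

Vowels present: o, a; each is a nucleus, giving 2 syllables.
Between /o/ (V1) and /a/ (V2): /b/ → onset of the next syllable (single consonants are always licit onsets).
Syllabification: bo.ba.
Syllable 1 is /bo/; it ends in its nucleus with no coda, so it is open.

open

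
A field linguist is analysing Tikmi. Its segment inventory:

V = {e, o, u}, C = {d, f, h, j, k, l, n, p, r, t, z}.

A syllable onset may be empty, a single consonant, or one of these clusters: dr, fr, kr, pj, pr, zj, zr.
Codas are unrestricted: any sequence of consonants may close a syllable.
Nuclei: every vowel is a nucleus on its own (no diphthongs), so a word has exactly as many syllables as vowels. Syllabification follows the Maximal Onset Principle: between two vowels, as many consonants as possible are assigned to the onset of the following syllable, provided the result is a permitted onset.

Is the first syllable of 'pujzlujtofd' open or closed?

The vowels are u, u, o — 3 nuclei, so 3 syllables.
V1 /u/ – V2 /u/: cluster /jzl/ — the longest permitted-onset suffix is /l/; onset = /l/, preceding coda = /jz/.
V2 /u/ – V3 /o/: /jt/ — longest licit onset from the right is /t/, leaving /j/ as coda.
Putting it together: pujz.luj.tofd.
Syllable 1 is /pujz/ with coda /jz/, so it is closed.

closed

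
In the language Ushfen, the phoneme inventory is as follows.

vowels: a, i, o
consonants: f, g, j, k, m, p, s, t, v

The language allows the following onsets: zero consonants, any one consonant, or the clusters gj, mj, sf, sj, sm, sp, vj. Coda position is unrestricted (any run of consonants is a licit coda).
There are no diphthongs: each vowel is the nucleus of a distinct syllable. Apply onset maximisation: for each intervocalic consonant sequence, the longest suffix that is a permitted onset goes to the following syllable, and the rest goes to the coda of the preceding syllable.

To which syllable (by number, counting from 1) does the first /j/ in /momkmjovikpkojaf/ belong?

Vowels present: o, o, i, o, a; each is a nucleus, giving 5 syllables.
/o…o/ gap (V1→V2): cluster /mkmj/ — the longest permitted-onset suffix is /mj/; onset = /mj/, preceding coda = /mk/.
/o…i/ gap (V2→V3): just /v/ — single C goes to the following onset.
/i…o/ gap (V3→V4): cluster /kpk/ — the longest permitted-onset suffix is /k/; onset = /k/, preceding coda = /kp/.
/o…a/ gap (V4→V5): /j/ → onset of the next syllable (single consonants are always licit onsets).
Putting it together: momk.mjo.vikp.ko.jaf.
The first /j/ is in the onset of syllable 2 (/mjo/).

2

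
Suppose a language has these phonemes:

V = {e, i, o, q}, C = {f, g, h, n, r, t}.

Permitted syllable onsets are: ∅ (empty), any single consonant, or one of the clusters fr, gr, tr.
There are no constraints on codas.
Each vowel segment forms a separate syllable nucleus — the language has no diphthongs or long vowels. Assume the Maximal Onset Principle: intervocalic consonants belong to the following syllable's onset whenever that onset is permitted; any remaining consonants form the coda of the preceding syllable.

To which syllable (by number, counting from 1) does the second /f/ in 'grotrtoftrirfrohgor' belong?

Vowels present: o, o, i, o, o; each is a nucleus, giving 5 syllables.
Between /o/ (V1) and /o/ (V2): /trt/ splits as /tr/ + /t/ (/t/ is the longest suffix that is a licit onset).
Between /o/ (V2) and /i/ (V3): /ftr/; trying suffixes from longest down, /tr/ is the first permitted one, so coda /f/ | onset /tr/.
Between /i/ (V3) and /o/ (V4): cluster /rfr/ — the longest permitted-onset suffix is /fr/; onset = /fr/, preceding coda = /r/.
Between /o/ (V4) and /o/ (V5): /hg/ — longest licit onset from the right is /g/, leaving /h/ as coda.
So the parse is grotr.tof.trir.froh.gor.
The second /f/ is in the onset of syllable 4 (/froh/).

4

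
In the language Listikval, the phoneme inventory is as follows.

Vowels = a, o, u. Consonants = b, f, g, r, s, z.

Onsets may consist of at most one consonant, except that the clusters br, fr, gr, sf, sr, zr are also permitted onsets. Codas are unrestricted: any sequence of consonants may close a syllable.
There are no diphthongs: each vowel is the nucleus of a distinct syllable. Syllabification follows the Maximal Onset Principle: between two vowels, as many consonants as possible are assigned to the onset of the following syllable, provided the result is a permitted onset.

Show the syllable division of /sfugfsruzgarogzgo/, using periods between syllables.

Nuclei (vowels): u, u, a, o, o → 5 syllables.
V1 /u/ – V2 /u/: cluster /gfsr/ — the longest permitted-onset suffix is /sr/; onset = /sr/, preceding coda = /gf/.
V2 /u/ – V3 /a/: /zg/ splits as /z/ + /g/ (/g/ is the longest suffix that is a licit onset).
V3 /a/ – V4 /o/: just /r/ — single C goes to the following onset.
V4 /o/ – V5 /o/: /gzg/; trying suffixes from longest down, /g/ is the first permitted one, so coda /gz/ | onset /g/.

sfugf.sruz.ga.rogz.go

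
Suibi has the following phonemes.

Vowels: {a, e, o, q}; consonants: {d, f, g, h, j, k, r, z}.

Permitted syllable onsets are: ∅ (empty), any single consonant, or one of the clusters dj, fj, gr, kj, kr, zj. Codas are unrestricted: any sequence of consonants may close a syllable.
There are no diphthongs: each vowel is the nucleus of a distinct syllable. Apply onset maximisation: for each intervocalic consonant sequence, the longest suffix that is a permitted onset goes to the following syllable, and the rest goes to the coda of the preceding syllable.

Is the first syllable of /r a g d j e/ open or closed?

closed

Nuclei (vowels): a, e → 2 syllables.
Between /a/ (V1) and /e/ (V2): cluster /gdj/ — the longest permitted-onset suffix is /dj/; onset = /dj/, preceding coda = /g/.
Result: rag.dje.
Syllable 1 is /rag/ with coda /g/, so it is closed.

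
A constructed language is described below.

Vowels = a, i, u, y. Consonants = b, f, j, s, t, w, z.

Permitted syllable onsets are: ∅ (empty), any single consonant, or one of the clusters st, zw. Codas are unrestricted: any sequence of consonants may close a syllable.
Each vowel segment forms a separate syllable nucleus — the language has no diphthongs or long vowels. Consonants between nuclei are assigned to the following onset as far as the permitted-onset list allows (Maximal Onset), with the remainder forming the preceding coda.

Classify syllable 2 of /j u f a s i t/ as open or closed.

The vowels are u, a, i — 3 nuclei, so 3 syllables.
V1 /u/ – V2 /a/: /f/ is a single consonant, so it becomes the next onset.
V2 /a/ – V3 /i/: /s/ → onset of the next syllable (single consonants are always licit onsets).
So the parse is ju.fa.sit.
Syllable 2 is /fa/; it ends in its nucleus with no coda, so it is open.

open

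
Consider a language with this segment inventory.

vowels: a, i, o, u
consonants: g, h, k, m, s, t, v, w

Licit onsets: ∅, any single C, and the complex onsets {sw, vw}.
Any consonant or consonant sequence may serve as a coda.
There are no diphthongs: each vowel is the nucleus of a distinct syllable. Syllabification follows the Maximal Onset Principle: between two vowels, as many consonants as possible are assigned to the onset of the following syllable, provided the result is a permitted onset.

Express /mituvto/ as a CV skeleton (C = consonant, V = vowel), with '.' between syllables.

Nuclei (vowels): i, u, o → 3 syllables.
Between /i/ (V1) and /u/ (V2): /t/ is a single consonant, so it becomes the next onset.
Between /u/ (V2) and /o/ (V3): /vt/; trying suffixes from longest down, /t/ is the first permitted one, so coda /v/ | onset /t/.
Putting it together: mi.tuv.to.
Mapping each syllable to C/V: /mi/ → CV, /tuv/ → CVC, /to/ → CV.

CV.CVC.CV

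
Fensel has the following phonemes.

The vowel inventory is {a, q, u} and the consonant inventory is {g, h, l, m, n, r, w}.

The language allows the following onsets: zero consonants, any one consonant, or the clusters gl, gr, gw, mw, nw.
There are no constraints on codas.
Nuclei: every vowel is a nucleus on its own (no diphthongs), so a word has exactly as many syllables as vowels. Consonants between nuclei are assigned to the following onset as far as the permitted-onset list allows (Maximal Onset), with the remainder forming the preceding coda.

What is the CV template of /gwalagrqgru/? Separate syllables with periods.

CCV.CV.CCV.CCV

Vowels present: a, a, q, u; each is a nucleus, giving 4 syllables.
σ1/σ2 boundary: just /l/ — single C goes to the following onset.
σ2/σ3 boundary: cluster /gr/ — /gr/ is itself a permitted onset, so the whole cluster goes right; preceding coda = ∅.
σ3/σ4 boundary: /gr/ — entire cluster is a permitted onset → onset /gr/, coda ∅.
Syllabification: gwa.la.grq.gru.
Mapping each syllable to C/V: /gwa/ → CCV, /la/ → CV, /grq/ → CCV, /gru/ → CCV.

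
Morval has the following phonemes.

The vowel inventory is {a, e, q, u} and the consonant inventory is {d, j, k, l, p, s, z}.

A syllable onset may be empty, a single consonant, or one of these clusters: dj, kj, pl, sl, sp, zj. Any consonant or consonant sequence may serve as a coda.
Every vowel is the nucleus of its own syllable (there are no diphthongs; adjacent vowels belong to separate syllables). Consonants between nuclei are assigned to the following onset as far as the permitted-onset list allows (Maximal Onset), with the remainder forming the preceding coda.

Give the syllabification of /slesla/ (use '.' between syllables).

Nuclei (vowels): e, a → 2 syllables.
/e…a/ gap (V1→V2): /sl/ is a licit onset in full, so it all attaches to the next syllable.

sle.sla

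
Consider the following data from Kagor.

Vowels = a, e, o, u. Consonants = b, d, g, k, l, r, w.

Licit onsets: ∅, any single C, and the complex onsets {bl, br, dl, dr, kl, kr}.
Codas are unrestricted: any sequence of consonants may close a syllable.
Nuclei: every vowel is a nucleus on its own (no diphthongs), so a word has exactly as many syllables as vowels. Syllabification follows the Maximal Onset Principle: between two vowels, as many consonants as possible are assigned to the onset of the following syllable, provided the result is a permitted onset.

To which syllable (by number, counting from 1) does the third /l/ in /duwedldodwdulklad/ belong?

5

The vowels are u, e, o, u, a — 5 nuclei, so 5 syllables.
V1 /u/ – V2 /e/: /w/ → onset of the next syllable (single consonants are always licit onsets).
V2 /e/ – V3 /o/: /dld/ — longest licit onset from the right is /d/, leaving /dl/ as coda.
V3 /o/ – V4 /u/: /dwd/ splits as /dw/ + /d/ (/d/ is the longest suffix that is a licit onset).
V4 /u/ – V5 /a/: /lkl/; trying suffixes from longest down, /kl/ is the first permitted one, so coda /l/ | onset /kl/.
So the parse is du.wedl.dodw.dul.klad.
The third /l/ is in the onset of syllable 5 (/klad/).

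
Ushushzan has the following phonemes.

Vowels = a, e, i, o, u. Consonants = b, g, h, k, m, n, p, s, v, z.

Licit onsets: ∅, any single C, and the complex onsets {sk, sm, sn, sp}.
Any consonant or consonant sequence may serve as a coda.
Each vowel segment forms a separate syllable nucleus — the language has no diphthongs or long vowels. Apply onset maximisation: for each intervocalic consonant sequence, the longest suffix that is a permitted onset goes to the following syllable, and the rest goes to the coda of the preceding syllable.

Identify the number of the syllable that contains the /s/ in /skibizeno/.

1

Vowels present: i, i, e, o; each is a nucleus, giving 4 syllables.
σ1/σ2 boundary: /b/ → onset of the next syllable (single consonants are always licit onsets).
σ2/σ3 boundary: /z/ → onset of the next syllable (single consonants are always licit onsets).
σ3/σ4 boundary: just /n/ — single C goes to the following onset.
Putting it together: ski.bi.ze.no.
The /s/ is in the onset of syllable 1 (/ski/).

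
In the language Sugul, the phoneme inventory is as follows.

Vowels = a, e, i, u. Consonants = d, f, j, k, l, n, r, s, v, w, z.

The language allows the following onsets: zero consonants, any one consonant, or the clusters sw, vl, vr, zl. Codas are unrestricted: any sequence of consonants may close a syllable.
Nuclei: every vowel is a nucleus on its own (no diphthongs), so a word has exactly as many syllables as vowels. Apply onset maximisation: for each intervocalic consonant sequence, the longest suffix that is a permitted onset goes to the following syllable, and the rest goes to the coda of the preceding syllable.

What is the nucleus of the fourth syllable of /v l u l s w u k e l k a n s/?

a

Nuclei (vowels): u, u, e, a → 4 syllables.
The fourth nucleus (vowel 4 from the left) is /a/.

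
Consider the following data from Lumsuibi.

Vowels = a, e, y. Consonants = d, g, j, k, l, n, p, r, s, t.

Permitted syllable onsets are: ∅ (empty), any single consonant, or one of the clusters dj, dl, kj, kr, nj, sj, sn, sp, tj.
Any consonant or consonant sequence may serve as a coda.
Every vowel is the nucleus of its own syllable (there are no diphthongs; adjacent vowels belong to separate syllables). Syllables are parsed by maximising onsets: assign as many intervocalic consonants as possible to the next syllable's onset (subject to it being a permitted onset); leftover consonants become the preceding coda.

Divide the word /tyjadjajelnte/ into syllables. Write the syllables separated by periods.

ty.ja.dja.jeln.te

The vowels are y, a, a, e, e — 5 nuclei, so 5 syllables.
σ1/σ2 boundary: /j/ is a single consonant, so it becomes the next onset.
σ2/σ3 boundary: cluster /dj/ — /dj/ is itself a permitted onset, so the whole cluster goes right; preceding coda = ∅.
σ3/σ4 boundary: /j/ is a single consonant, so it becomes the next onset.
σ4/σ5 boundary: /lnt/; trying suffixes from longest down, /t/ is the first permitted one, so coda /ln/ | onset /t/.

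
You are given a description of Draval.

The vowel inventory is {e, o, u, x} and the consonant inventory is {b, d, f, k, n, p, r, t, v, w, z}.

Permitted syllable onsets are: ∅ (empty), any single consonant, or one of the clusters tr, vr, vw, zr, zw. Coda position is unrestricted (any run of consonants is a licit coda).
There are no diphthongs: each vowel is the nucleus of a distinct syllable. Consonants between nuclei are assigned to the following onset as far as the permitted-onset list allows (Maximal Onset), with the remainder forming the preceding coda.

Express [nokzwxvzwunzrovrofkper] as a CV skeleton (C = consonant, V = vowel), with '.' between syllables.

CVC.CCVC.CCVC.CCV.CCVCC.CVC

Vowels present: o, x, u, o, o, e; each is a nucleus, giving 6 syllables.
Between /o/ (V1) and /x/ (V2): /kzw/ — longest licit onset from the right is /zw/, leaving /k/ as coda.
Between /x/ (V2) and /u/ (V3): /vzw/ splits as /v/ + /zw/ (/zw/ is the longest suffix that is a licit onset).
Between /u/ (V3) and /o/ (V4): /nzr/ — longest licit onset from the right is /zr/, leaving /n/ as coda.
Between /o/ (V4) and /o/ (V5): /vr/ — entire cluster is a permitted onset → onset /vr/, coda ∅.
Between /o/ (V5) and /e/ (V6): /fkp/ splits as /fk/ + /p/ (/p/ is the longest suffix that is a licit onset).
So the parse is nok.zwxv.zwun.zro.vrofk.per.
Mapping each syllable to C/V: /nok/ → CVC, /zwxv/ → CCVC, /zwun/ → CCVC, /zro/ → CCV, /vrofk/ → CCVCC, /per/ → CVC.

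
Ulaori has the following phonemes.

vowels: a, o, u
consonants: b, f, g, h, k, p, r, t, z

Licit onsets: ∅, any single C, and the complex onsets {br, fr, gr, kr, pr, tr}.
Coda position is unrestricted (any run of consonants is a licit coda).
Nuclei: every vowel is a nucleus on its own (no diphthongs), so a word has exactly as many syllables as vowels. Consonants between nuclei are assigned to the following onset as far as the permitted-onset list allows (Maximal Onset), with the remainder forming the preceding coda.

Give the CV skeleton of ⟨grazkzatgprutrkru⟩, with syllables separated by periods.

The vowels are a, a, u, u — 4 nuclei, so 4 syllables.
/a…a/ gap (V1→V2): cluster /zkz/ — the longest permitted-onset suffix is /z/; onset = /z/, preceding coda = /zk/.
/a…u/ gap (V2→V3): /tgpr/ — longest licit onset from the right is /pr/, leaving /tg/ as coda.
/u…u/ gap (V3→V4): /trkr/ splits as /tr/ + /kr/ (/kr/ is the longest suffix that is a licit onset).
So the parse is grazk.zatg.prutr.kru.
Mapping each syllable to C/V: /grazk/ → CCVCC, /zatg/ → CVCC, /prutr/ → CCVCC, /kru/ → CCV.

CCVCC.CVCC.CCVCC.CCV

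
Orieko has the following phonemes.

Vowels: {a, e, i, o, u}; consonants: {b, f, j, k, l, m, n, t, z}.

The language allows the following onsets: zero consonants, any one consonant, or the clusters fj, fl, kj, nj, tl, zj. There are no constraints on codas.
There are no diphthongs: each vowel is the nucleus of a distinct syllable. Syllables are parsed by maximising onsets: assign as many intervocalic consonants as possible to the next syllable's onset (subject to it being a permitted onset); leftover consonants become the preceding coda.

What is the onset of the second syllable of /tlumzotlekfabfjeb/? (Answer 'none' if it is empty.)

z

Nuclei (vowels): u, o, e, a, e → 5 syllables.
Between /u/ (V1) and /o/ (V2): /mz/; trying suffixes from longest down, /z/ is the first permitted one, so coda /m/ | onset /z/.
Between /o/ (V2) and /e/ (V3): cluster /tl/ — /tl/ is itself a permitted onset, so the whole cluster goes right; preceding coda = ∅.
Between /e/ (V3) and /a/ (V4): /kf/ splits as /k/ + /f/ (/f/ is the longest suffix that is a licit onset).
Between /a/ (V4) and /e/ (V5): /bfj/; trying suffixes from longest down, /fj/ is the first permitted one, so coda /b/ | onset /fj/.
Result: tlum.zo.tlek.fab.fjeb.
Syllable 2 is /zo/: onset /z/, nucleus /o/, coda ∅.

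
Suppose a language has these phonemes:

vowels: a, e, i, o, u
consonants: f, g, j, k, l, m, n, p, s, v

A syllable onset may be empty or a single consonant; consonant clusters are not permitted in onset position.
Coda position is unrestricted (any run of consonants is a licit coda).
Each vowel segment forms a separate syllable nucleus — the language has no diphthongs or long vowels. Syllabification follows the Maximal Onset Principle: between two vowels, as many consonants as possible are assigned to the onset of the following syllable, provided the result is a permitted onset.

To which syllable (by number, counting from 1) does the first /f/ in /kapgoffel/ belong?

2

Vowels present: a, o, e; each is a nucleus, giving 3 syllables.
/a…o/ gap (V1→V2): /pg/ splits as /p/ + /g/ (/g/ is the longest suffix that is a licit onset).
/o…e/ gap (V2→V3): /ff/; trying suffixes from longest down, /f/ is the first permitted one, so coda /f/ | onset /f/.
Result: kap.gof.fel.
The first /f/ is in the coda of syllable 2 (/gof/).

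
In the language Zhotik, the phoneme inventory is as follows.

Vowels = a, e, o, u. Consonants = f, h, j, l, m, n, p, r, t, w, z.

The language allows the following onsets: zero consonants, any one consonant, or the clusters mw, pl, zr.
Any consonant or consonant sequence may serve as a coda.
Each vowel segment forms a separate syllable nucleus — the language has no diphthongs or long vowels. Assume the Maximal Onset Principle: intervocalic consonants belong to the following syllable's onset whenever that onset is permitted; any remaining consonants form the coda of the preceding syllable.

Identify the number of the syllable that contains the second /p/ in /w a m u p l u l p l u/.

4

Vowels present: a, u, u, u; each is a nucleus, giving 4 syllables.
Between /a/ (V1) and /u/ (V2): /m/ is a single consonant, so it becomes the next onset.
Between /u/ (V2) and /u/ (V3): /pl/ is a licit onset in full, so it all attaches to the next syllable.
Between /u/ (V3) and /u/ (V4): cluster /lpl/ — the longest permitted-onset suffix is /pl/; onset = /pl/, preceding coda = /l/.
So the parse is wa.mu.plul.plu.
The second /p/ is in the onset of syllable 4 (/plu/).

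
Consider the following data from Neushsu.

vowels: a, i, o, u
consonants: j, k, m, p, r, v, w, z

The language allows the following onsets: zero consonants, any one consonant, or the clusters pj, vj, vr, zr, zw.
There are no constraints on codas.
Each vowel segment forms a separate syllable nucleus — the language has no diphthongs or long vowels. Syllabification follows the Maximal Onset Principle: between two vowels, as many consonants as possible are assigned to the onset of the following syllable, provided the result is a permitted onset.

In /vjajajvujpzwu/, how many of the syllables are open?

Vowels present: a, a, u, u; each is a nucleus, giving 4 syllables.
σ1/σ2 boundary: just /j/ — single C goes to the following onset.
σ2/σ3 boundary: /jv/; trying suffixes from longest down, /v/ is the first permitted one, so coda /j/ | onset /v/.
σ3/σ4 boundary: /jpzw/ splits as /jp/ + /zw/ (/zw/ is the longest suffix that is a licit onset).
Result: vja.jaj.vujp.zwu.
Classifying each syllable: /vja/ (open), /jaj/ (closed), /vujp/ (closed), /zwu/ (open).
Open syllables: 2.

2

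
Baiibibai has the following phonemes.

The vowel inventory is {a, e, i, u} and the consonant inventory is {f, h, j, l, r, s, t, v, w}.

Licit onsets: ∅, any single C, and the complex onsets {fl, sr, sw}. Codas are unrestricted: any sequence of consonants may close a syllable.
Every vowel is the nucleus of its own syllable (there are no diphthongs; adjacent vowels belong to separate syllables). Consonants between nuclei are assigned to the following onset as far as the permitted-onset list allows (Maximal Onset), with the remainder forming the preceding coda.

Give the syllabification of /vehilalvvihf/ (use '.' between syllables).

ve.hi.lalv.vihf

Nuclei (vowels): e, i, a, i → 4 syllables.
σ1/σ2 boundary: just /h/ — single C goes to the following onset.
σ2/σ3 boundary: just /l/ — single C goes to the following onset.
σ3/σ4 boundary: /lvv/; trying suffixes from longest down, /v/ is the first permitted one, so coda /lv/ | onset /v/.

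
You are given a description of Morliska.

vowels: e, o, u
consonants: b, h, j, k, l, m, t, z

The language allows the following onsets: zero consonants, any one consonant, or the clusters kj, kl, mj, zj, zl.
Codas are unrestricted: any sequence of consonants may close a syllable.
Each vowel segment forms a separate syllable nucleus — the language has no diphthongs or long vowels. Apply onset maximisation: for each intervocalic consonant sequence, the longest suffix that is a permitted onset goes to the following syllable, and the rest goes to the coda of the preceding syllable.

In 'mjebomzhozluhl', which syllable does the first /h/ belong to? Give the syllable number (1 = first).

3

The vowels are e, o, o, u — 4 nuclei, so 4 syllables.
σ1/σ2 boundary: just /b/ — single C goes to the following onset.
σ2/σ3 boundary: /mzh/ — longest licit onset from the right is /h/, leaving /mz/ as coda.
σ3/σ4 boundary: cluster /zl/ — /zl/ is itself a permitted onset, so the whole cluster goes right; preceding coda = ∅.
So the parse is mje.bomz.ho.zluhl.
The first /h/ is in the onset of syllable 3 (/ho/).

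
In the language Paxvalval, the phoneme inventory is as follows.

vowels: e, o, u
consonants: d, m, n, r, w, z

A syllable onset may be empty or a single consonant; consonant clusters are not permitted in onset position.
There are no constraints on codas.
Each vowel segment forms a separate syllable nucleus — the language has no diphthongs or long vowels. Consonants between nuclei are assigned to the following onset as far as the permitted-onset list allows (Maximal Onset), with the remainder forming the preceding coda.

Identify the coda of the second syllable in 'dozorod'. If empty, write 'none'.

The vowels are o, o, o — 3 nuclei, so 3 syllables.
σ1/σ2 boundary: just /z/ — single C goes to the following onset.
σ2/σ3 boundary: just /r/ — single C goes to the following onset.
Result: do.zo.rod.
Syllable 2 is /zo/: onset /z/, nucleus /o/, coda ∅.

none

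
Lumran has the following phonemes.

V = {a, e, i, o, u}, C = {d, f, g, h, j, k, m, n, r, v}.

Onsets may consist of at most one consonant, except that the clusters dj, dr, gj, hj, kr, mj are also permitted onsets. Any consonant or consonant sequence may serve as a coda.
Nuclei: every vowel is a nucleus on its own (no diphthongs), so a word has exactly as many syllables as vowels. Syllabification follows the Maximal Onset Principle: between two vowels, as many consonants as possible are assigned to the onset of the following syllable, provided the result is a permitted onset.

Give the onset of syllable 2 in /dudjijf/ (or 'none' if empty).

dj

Vowels present: u, i; each is a nucleus, giving 2 syllables.
V1 /u/ – V2 /i/: cluster /dj/ — /dj/ is itself a permitted onset, so the whole cluster goes right; preceding coda = ∅.
Result: du.djijf.
Syllable 2 is /djijf/: onset /dj/, nucleus /i/, coda /jf/.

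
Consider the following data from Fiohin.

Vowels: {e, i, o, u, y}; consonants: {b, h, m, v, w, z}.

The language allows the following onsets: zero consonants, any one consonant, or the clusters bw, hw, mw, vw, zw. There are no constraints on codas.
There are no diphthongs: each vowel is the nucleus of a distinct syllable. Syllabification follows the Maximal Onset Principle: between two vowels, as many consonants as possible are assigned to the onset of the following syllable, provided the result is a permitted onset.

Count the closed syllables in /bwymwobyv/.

The vowels are y, o, y — 3 nuclei, so 3 syllables.
Between /y/ (V1) and /o/ (V2): /mw/ is a licit onset in full, so it all attaches to the next syllable.
Between /o/ (V2) and /y/ (V3): /b/ → onset of the next syllable (single consonants are always licit onsets).
Syllabification: bwy.mwo.byv.
Classifying each syllable: /bwy/ (open), /mwo/ (open), /byv/ (closed).
Closed syllables: 1.

1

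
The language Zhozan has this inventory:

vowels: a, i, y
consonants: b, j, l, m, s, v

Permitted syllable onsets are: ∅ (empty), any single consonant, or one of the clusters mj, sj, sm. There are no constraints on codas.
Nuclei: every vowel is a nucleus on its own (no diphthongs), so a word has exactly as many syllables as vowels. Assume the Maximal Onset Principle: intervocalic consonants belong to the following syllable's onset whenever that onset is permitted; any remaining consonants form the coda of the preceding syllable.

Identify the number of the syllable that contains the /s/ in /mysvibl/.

1

The vowels are y, i — 2 nuclei, so 2 syllables.
σ1/σ2 boundary: /sv/ — longest licit onset from the right is /v/, leaving /s/ as coda.
Result: mys.vibl.
The /s/ is in the coda of syllable 1 (/mys/).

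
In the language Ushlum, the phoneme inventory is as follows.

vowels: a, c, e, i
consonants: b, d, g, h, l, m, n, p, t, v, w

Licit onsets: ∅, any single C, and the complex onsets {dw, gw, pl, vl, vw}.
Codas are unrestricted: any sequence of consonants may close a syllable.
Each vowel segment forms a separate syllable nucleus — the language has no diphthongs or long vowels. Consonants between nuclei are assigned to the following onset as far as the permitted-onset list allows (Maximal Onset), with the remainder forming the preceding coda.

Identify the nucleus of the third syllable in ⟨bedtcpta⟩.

a

Vowels present: e, c, a; each is a nucleus, giving 3 syllables.
The third nucleus (vowel 3 from the left) is /a/.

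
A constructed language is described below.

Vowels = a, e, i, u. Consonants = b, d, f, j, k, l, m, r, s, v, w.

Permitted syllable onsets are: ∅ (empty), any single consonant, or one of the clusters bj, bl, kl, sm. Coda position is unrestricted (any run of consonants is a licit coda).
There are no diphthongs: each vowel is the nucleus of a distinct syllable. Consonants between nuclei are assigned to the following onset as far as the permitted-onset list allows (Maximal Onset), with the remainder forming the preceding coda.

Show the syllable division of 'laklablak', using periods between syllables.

The vowels are a, a, a — 3 nuclei, so 3 syllables.
σ1/σ2 boundary: /kl/ — entire cluster is a permitted onset → onset /kl/, coda ∅.
σ2/σ3 boundary: /bl/ is a licit onset in full, so it all attaches to the next syllable.

la.kla.blak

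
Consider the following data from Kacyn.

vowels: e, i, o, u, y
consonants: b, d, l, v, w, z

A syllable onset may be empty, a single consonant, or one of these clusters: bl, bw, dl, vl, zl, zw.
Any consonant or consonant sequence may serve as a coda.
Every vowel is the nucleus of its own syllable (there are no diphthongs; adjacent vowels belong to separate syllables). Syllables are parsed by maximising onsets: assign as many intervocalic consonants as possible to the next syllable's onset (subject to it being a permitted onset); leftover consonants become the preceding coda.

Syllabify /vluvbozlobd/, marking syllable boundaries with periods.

vluv.bo.zlobd

Vowels present: u, o, o; each is a nucleus, giving 3 syllables.
/u…o/ gap (V1→V2): /vb/; trying suffixes from longest down, /b/ is the first permitted one, so coda /v/ | onset /b/.
/o…o/ gap (V2→V3): /zl/ — entire cluster is a permitted onset → onset /zl/, coda ∅.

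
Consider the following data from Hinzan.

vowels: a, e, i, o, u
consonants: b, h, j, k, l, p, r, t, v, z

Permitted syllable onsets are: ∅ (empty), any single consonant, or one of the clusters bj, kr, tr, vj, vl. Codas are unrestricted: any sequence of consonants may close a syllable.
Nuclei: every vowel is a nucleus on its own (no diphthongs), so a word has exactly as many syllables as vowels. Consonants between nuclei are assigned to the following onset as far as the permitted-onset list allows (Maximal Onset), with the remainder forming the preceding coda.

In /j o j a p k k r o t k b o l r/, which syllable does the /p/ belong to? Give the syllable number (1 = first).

2

Nuclei (vowels): o, a, o, o → 4 syllables.
/o…a/ gap (V1→V2): just /j/ — single C goes to the following onset.
/a…o/ gap (V2→V3): /pkkr/ — longest licit onset from the right is /kr/, leaving /pk/ as coda.
/o…o/ gap (V3→V4): /tkb/; trying suffixes from longest down, /b/ is the first permitted one, so coda /tk/ | onset /b/.
Putting it together: jo.japk.krotk.bolr.
The /p/ is in the coda of syllable 2 (/japk/).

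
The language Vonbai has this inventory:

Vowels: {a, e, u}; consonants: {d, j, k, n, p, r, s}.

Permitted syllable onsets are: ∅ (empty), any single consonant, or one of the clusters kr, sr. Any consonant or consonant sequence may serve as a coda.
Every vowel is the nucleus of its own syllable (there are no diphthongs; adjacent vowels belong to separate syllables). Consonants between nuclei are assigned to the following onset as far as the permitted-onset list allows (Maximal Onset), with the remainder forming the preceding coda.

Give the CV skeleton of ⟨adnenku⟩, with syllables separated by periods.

Vowels present: a, e, u; each is a nucleus, giving 3 syllables.
/a…e/ gap (V1→V2): cluster /dn/ — the longest permitted-onset suffix is /n/; onset = /n/, preceding coda = /d/.
/e…u/ gap (V2→V3): /nk/ — longest licit onset from the right is /k/, leaving /n/ as coda.
So the parse is ad.nen.ku.
Mapping each syllable to C/V: /ad/ → VC, /nen/ → CVC, /ku/ → CV.

VC.CVC.CV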